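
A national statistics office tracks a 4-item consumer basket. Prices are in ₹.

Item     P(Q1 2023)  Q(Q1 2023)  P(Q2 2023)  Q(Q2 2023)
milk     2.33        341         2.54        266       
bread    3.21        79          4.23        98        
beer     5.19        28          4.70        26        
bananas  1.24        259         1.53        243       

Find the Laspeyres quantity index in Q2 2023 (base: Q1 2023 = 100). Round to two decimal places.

90.49

Laspeyres quantity index uses base-period prices as weights.
ΣP(Q1 2023)·Q(Q2 2023) = 2.33×266 + 3.21×98 + 5.19×26 + 1.24×243 = 619.78 + 314.58 + 134.94 + 301.32 = 1370.62
ΣP(Q1 2023)·Q(Q1 2023) = 2.33×341 + 3.21×79 + 5.19×28 + 1.24×259 = 794.53 + 253.59 + 145.32 + 321.16 = 1514.6
Index = 1370.62 / 1514.6 × 100 = 90.4939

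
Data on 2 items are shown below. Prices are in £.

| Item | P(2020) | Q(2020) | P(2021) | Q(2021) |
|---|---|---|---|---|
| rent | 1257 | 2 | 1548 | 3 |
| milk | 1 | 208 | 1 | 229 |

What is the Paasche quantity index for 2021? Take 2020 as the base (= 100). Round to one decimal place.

147.5

Paasche quantity index uses current-period prices as weights.
ΣP(2021)·Q(2021) = 1548×3 + 1×229 = 4644 + 229 = 4873
ΣP(2021)·Q(2020) = 1548×2 + 1×208 = 3096 + 208 = 3304
Index = 4873 / 3304 × 100 = 147.4879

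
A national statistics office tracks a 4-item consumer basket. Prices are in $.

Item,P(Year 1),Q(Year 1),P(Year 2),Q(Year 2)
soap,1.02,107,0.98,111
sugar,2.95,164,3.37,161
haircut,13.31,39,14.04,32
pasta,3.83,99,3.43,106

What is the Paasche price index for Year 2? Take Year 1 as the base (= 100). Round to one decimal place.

103.1

Paasche price index uses current-period quantities as weights.
ΣP(Year 2)·Q(Year 2) = 0.98×111 + 3.37×161 + 14.04×32 + 3.43×106 = 108.78 + 542.57 + 449.28 + 363.58 = 1464.21
ΣP(Year 1)·Q(Year 2) = 1.02×111 + 2.95×161 + 13.31×32 + 3.83×106 = 113.22 + 474.95 + 425.92 + 405.98 = 1420.07
Index = 1464.21 / 1420.07 × 100 = 103.1083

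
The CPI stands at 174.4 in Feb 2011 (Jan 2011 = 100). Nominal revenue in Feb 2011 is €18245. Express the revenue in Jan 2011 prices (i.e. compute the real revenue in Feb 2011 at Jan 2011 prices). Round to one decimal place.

Real = Nominal ÷ (Index/100) = 18245 ÷ (174.4/100)
     = 18245 ÷ 1.744 = 10461.5826

10461.6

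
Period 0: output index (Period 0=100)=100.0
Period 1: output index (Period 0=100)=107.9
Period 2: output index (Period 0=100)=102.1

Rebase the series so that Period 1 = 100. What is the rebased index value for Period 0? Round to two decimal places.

92.68

Rebased(Period 0) = 100.0 / 107.9 × 100 = 92.6784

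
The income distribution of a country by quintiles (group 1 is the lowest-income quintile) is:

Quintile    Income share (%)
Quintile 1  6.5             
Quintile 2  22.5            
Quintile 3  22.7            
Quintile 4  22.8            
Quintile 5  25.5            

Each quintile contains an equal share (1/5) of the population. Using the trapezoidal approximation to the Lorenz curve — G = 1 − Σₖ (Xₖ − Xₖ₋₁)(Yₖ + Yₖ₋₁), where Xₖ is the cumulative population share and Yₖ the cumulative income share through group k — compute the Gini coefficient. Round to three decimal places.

0.153

Cumulative income shares Yₖ: 0.0650, 0.2900, 0.5170, 0.7450, 1.0000
Σ (Xₖ−Xₖ₋₁)(Yₖ+Yₖ₋₁) = (1/5)(0.0650+0.0000) + (1/5)(0.2900+0.0650) + (1/5)(0.5170+0.2900) + (1/5)(0.7450+0.5170) + (1/5)(1.0000+0.7450)
  = 0.0130 + 0.0710 + 0.1614 + 0.2524 + 0.3490 = 0.8468
G = 1 − 0.8468 = 0.1532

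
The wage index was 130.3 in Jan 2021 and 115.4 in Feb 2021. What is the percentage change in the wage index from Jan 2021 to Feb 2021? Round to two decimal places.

Change = (115.4 − 130.3) / 130.3 × 100
       = -14.9 / 130.3 × 100 = -11.4351%

-11.44%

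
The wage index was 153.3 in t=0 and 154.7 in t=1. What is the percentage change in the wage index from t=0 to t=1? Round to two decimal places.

Change = (154.7 − 153.3) / 153.3 × 100
       = 1.4 / 153.3 × 100 = 0.9132%

0.91%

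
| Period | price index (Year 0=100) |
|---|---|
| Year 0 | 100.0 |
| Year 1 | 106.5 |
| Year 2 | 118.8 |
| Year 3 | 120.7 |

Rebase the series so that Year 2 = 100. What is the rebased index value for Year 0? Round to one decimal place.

84.2

Rebased(Year 0) = 100.0 / 118.8 × 100 = 84.1751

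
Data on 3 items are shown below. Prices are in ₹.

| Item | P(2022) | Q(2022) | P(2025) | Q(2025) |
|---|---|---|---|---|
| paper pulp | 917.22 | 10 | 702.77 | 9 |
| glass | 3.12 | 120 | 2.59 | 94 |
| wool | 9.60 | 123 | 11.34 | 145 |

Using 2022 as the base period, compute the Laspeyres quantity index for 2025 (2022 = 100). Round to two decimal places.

Laspeyres quantity index uses base-period prices as weights.
ΣP(2022)·Q(2025) = 917.22×9 + 3.12×94 + 9.60×145 = 8254.98 + 293.28 + 1392 = 9940.26
ΣP(2022)·Q(2022) = 917.22×10 + 3.12×120 + 9.60×123 = 9172.2 + 374.4 + 1180.8 = 10727.4
Index = 9940.26 / 10727.4 × 100 = 92.6623

92.66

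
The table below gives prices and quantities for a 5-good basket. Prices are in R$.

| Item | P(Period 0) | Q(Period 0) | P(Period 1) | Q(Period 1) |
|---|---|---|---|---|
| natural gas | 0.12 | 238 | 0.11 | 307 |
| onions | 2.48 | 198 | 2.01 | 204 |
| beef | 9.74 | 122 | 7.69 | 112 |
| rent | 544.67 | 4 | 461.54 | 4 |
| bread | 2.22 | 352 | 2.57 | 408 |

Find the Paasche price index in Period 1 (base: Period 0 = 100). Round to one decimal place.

89.0

Paasche price index uses current-period quantities as weights.
ΣP(Period 1)·Q(Period 1) = 0.11×307 + 2.01×204 + 7.69×112 + 461.54×4 + 2.57×408 = 33.77 + 410.04 + 861.28 + 1846.16 + 1048.56 = 4199.81
ΣP(Period 0)·Q(Period 1) = 0.12×307 + 2.48×204 + 9.74×112 + 544.67×4 + 2.22×408 = 36.84 + 505.92 + 1090.88 + 2178.68 + 905.76 = 4718.08
Index = 4199.81 / 4718.08 × 100 = 89.0152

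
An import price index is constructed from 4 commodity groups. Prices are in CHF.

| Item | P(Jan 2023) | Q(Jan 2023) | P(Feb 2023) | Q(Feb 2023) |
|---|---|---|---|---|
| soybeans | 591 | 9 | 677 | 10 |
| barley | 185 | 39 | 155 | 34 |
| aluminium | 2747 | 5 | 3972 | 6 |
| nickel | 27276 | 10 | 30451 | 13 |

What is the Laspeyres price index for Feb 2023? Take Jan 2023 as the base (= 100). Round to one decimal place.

Laspeyres price index uses base-period quantities as weights.
ΣP(Feb 2023)·Q(Jan 2023) = 677×9 + 155×39 + 3972×5 + 30451×10 = 6093 + 6045 + 19860 + 304510 = 336508
ΣP(Jan 2023)·Q(Jan 2023) = 591×9 + 185×39 + 2747×5 + 27276×10 = 5319 + 7215 + 13735 + 272760 = 299029
Index = 336508 / 299029 × 100 = 112.5336

112.5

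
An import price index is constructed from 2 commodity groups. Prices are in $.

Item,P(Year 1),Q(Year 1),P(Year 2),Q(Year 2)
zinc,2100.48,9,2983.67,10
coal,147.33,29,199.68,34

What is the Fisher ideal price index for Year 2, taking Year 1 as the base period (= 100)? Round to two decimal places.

Laspeyres component (base-period weights):
ΣP(Year 2)Q(Year 1) = 2983.67×9 + 199.68×29 = 26853.03 + 5790.72 = 32643.75
ΣP(Year 1)Q(Year 1) = 2100.48×9 + 147.33×29 = 18904.32 + 4272.57 = 23176.89
L = 32643.75 / 23176.89 × 100 = 140.8461
Paasche component (current-period weights):
ΣP(Year 2)Q(Year 2) = 2983.67×10 + 199.68×34 = 29836.7 + 6789.12 = 36625.82
ΣP(Year 1)Q(Year 2) = 2100.48×10 + 147.33×34 = 21004.8 + 5009.22 = 26014.02
P = 36625.82 / 26014.02 × 100 = 140.7926
Fisher = √(L × P) = √(140.8461 × 140.7926) = 140.8194

140.82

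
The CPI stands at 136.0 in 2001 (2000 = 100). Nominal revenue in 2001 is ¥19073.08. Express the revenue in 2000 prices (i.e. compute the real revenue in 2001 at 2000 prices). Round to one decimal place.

14024.3

Real = Nominal ÷ (Index/100) = 19073.08 ÷ (136.0/100)
     = 19073.08 ÷ 1.360 = 14024.3235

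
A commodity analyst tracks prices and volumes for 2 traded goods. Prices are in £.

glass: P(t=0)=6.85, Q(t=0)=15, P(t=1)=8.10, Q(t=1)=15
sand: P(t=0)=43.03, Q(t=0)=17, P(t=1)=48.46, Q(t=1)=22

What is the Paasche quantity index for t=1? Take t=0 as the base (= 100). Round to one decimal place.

Paasche quantity index uses current-period prices as weights.
ΣP(t=1)·Q(t=1) = 8.10×15 + 48.46×22 = 121.5 + 1066.12 = 1187.62
ΣP(t=1)·Q(t=0) = 8.10×15 + 48.46×17 = 121.5 + 823.82 = 945.32
Index = 1187.62 / 945.32 × 100 = 125.6315

125.6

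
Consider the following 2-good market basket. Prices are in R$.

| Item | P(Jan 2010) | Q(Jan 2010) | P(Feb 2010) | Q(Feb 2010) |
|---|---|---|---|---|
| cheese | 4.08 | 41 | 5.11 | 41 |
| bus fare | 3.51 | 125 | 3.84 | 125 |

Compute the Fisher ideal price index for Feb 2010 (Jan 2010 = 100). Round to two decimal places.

113.77

Laspeyres component (base-period weights):
ΣP(Feb 2010)Q(Jan 2010) = 5.11×41 + 3.84×125 = 209.51 + 480 = 689.51
ΣP(Jan 2010)Q(Jan 2010) = 4.08×41 + 3.51×125 = 167.28 + 438.75 = 606.03
L = 689.51 / 606.03 × 100 = 113.7749
Paasche component (current-period weights):
ΣP(Feb 2010)Q(Feb 2010) = 5.11×41 + 3.84×125 = 209.51 + 480 = 689.51
ΣP(Jan 2010)Q(Feb 2010) = 4.08×41 + 3.51×125 = 167.28 + 438.75 = 606.03
P = 689.51 / 606.03 × 100 = 113.7749
Fisher = √(L × P) = √(113.7749 × 113.7749) = 113.7749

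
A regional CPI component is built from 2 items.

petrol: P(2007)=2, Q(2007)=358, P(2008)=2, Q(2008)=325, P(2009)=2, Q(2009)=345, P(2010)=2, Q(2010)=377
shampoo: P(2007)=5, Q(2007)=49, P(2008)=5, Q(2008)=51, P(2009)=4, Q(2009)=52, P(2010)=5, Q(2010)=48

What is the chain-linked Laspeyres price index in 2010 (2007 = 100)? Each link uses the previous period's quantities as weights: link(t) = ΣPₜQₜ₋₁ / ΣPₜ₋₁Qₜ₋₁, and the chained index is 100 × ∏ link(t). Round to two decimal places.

Link 2007→2008:
ΣP(2008)Q(2007) = 2×358 + 5×49 = 716 + 245 = 961
ΣP(2007)Q(2007) = 2×358 + 5×49 = 716 + 245 = 961
link = 961/961 = 1.000000
Link 2008→2009:
ΣP(2009)Q(2008) = 2×325 + 4×51 = 650 + 204 = 854
ΣP(2008)Q(2008) = 2×325 + 5×51 = 650 + 255 = 905
link = 854/905 = 0.943646
Link 2009→2010:
ΣP(2010)Q(2009) = 2×345 + 5×52 = 690 + 260 = 950
ΣP(2009)Q(2009) = 2×345 + 4×52 = 690 + 208 = 898
link = 950/898 = 1.057906
Chained index = 100 × 1.000000 × 0.943646 × 1.057906 = 99.8290

99.83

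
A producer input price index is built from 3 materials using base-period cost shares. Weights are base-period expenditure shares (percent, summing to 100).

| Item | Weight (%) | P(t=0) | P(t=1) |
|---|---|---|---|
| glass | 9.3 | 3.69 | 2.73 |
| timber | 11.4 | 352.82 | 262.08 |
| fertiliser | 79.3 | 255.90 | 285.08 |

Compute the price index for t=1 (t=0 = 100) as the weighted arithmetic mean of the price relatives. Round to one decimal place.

glass: 9.3 × (2.73/3.69) = 9.3 × 0.739837 = 6.8805
timber: 11.4 × (262.08/352.82) = 11.4 × 0.742815 = 8.4681
fertiliser: 79.3 × (285.08/255.90) = 79.3 × 1.114029 = 88.3425
Index = Σ wᵢ·(p₁ᵢ/p₀ᵢ) = 6.8805 + 8.4681 + 88.3425 = 103.6911

103.7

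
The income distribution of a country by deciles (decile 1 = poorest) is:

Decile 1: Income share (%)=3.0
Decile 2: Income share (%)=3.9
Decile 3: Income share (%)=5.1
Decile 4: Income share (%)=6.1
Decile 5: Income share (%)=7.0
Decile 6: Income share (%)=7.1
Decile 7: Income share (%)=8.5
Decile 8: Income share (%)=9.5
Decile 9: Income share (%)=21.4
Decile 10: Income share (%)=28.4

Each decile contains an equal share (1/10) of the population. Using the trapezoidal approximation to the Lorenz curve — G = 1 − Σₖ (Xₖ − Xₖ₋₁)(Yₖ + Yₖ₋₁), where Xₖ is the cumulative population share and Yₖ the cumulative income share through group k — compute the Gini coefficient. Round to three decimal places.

0.380

Cumulative income shares Yₖ: 0.0300, 0.0690, 0.1200, 0.1810, 0.2510, 0.3220, 0.4070, 0.5020, 0.7160, 1.0000
Σ (Xₖ−Xₖ₋₁)(Yₖ+Yₖ₋₁) = (1/10)(0.0300+0.0000) + (1/10)(0.0690+0.0300) + (1/10)(0.1200+0.0690) + (1/10)(0.1810+0.1200) + (1/10)(0.2510+0.1810) + (1/10)(0.3220+0.2510) + (1/10)(0.4070+0.3220) + (1/10)(0.5020+0.4070) + (1/10)(0.7160+0.5020) + (1/10)(1.0000+0.7160)
  = 0.0030 + 0.0099 + 0.0189 + 0.0301 + 0.0432 + 0.0573 + 0.0729 + 0.0909 + 0.1218 + 0.1716 = 0.6196
G = 1 − 0.6196 = 0.3804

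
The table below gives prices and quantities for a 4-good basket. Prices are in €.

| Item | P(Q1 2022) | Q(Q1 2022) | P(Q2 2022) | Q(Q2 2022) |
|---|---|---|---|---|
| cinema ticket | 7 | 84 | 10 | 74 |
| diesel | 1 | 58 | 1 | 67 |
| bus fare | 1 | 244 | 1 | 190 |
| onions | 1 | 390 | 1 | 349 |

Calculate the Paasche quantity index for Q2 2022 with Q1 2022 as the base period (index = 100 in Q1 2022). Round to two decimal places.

87.86

Paasche quantity index uses current-period prices as weights.
ΣP(Q2 2022)·Q(Q2 2022) = 10×74 + 1×67 + 1×190 + 1×349 = 740 + 67 + 190 + 349 = 1346
ΣP(Q2 2022)·Q(Q1 2022) = 10×84 + 1×58 + 1×244 + 1×390 = 840 + 58 + 244 + 390 = 1532
Index = 1346 / 1532 × 100 = 87.8590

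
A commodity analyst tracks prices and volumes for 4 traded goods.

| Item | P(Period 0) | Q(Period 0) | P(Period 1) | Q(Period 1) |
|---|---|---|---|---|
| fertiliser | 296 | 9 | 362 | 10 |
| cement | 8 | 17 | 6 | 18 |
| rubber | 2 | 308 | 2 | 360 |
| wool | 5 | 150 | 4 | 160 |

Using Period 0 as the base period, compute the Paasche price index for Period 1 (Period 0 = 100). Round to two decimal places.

Paasche price index uses current-period quantities as weights.
ΣP(Period 1)·Q(Period 1) = 362×10 + 6×18 + 2×360 + 4×160 = 3620 + 108 + 720 + 640 = 5088
ΣP(Period 0)·Q(Period 1) = 296×10 + 8×18 + 2×360 + 5×160 = 2960 + 144 + 720 + 800 = 4624
Index = 5088 / 4624 × 100 = 110.0346

110.03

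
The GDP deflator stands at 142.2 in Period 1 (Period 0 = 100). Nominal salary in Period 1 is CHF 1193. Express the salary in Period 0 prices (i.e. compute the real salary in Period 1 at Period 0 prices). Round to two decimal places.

Real = Nominal ÷ (Index/100) = 1193 ÷ (142.2/100)
     = 1193 ÷ 1.422 = 838.9592

838.96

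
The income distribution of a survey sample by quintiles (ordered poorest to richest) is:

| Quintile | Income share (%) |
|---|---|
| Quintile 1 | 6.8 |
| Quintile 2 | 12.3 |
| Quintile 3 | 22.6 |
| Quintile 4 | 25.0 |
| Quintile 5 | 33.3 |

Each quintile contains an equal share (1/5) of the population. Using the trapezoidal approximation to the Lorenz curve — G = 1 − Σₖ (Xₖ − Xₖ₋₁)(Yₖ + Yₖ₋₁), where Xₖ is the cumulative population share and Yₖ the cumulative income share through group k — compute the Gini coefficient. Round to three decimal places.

Cumulative income shares Yₖ: 0.0680, 0.1910, 0.4170, 0.6670, 1.0000
Σ (Xₖ−Xₖ₋₁)(Yₖ+Yₖ₋₁) = (1/5)(0.0680+0.0000) + (1/5)(0.1910+0.0680) + (1/5)(0.4170+0.1910) + (1/5)(0.6670+0.4170) + (1/5)(1.0000+0.6670)
  = 0.0136 + 0.0518 + 0.1216 + 0.2168 + 0.3334 = 0.7372
G = 1 − 0.7372 = 0.2628

0.263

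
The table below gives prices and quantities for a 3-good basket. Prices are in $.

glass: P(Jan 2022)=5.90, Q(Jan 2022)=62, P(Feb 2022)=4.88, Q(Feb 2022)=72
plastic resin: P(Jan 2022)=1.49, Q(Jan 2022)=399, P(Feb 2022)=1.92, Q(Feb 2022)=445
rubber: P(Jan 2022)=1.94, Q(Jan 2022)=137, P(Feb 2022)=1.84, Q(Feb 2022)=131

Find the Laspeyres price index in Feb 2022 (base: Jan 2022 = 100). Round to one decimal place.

Laspeyres price index uses base-period quantities as weights.
ΣP(Feb 2022)·Q(Jan 2022) = 4.88×62 + 1.92×399 + 1.84×137 = 302.56 + 766.08 + 252.08 = 1320.72
ΣP(Jan 2022)·Q(Jan 2022) = 5.90×62 + 1.49×399 + 1.94×137 = 365.8 + 594.51 + 265.78 = 1226.09
Index = 1320.72 / 1226.09 × 100 = 107.7180

107.7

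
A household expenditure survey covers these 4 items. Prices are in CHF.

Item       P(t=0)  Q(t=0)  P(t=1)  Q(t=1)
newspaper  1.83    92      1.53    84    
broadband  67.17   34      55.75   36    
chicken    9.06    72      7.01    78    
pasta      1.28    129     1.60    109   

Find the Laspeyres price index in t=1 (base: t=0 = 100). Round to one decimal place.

Laspeyres price index uses base-period quantities as weights.
ΣP(t=1)·Q(t=0) = 1.53×92 + 55.75×34 + 7.01×72 + 1.60×129 = 140.76 + 1895.5 + 504.72 + 206.4 = 2747.38
ΣP(t=0)·Q(t=0) = 1.83×92 + 67.17×34 + 9.06×72 + 1.28×129 = 168.36 + 2283.78 + 652.32 + 165.12 = 3269.58
Index = 2747.38 / 3269.58 × 100 = 84.0285

84.0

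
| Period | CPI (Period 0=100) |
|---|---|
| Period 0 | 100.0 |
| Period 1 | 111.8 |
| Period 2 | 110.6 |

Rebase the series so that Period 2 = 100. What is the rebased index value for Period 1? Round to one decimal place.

101.1

Rebased(Period 1) = 111.8 / 110.6 × 100 = 101.0850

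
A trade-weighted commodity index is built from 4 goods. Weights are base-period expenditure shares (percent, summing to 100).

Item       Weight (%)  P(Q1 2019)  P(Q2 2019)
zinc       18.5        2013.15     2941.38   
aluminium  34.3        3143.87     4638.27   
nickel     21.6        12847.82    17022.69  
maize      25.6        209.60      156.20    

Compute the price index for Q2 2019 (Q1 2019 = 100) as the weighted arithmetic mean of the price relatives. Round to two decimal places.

zinc: 18.5 × (2941.38/2013.15) = 18.5 × 1.461083 = 27.0300
aluminium: 34.3 × (4638.27/3143.87) = 34.3 × 1.475338 = 50.6041
nickel: 21.6 × (17022.69/12847.82) = 21.6 × 1.324948 = 28.6189
maize: 25.6 × (156.20/209.60) = 25.6 × 0.745229 = 19.0779
Index = Σ wᵢ·(p₁ᵢ/p₀ᵢ) = 27.0300 + 50.6041 + 28.6189 + 19.0779 = 125.3309

125.33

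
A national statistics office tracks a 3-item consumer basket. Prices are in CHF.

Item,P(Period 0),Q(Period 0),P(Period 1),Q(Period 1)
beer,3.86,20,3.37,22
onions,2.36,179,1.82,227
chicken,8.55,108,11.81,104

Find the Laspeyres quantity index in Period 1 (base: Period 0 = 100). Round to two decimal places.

106.10

Laspeyres quantity index uses base-period prices as weights.
ΣP(Period 0)·Q(Period 1) = 3.86×22 + 2.36×227 + 8.55×104 = 84.92 + 535.72 + 889.2 = 1509.84
ΣP(Period 0)·Q(Period 0) = 3.86×20 + 2.36×179 + 8.55×108 = 77.2 + 422.44 + 923.4 = 1423.04
Index = 1509.84 / 1423.04 × 100 = 106.0996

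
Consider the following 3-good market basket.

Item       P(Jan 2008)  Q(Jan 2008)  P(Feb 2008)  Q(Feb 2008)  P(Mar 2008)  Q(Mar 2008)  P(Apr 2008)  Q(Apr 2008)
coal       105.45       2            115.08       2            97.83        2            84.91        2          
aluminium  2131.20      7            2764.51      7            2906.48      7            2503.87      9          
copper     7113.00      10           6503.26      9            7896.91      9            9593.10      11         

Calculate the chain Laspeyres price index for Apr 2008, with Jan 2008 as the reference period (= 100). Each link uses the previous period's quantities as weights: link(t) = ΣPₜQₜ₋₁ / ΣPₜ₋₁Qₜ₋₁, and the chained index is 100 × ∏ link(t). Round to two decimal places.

130.65

Link Jan 2008→Feb 2008:
ΣP(Feb 2008)Q(Jan 2008) = 115.08×2 + 2764.51×7 + 6503.26×10 = 230.16 + 19351.57 + 65032.6 = 84614.33
ΣP(Jan 2008)Q(Jan 2008) = 105.45×2 + 2131.20×7 + 7113.00×10 = 210.9 + 14918.4 + 71130 = 86259.3
link = 84614.33/86259.3 = 0.980930
Link Feb 2008→Mar 2008:
ΣP(Mar 2008)Q(Feb 2008) = 97.83×2 + 2906.48×7 + 7896.91×9 = 195.66 + 20345.36 + 71072.19 = 91613.21
ΣP(Feb 2008)Q(Feb 2008) = 115.08×2 + 2764.51×7 + 6503.26×9 = 230.16 + 19351.57 + 58529.34 = 78111.07
link = 91613.21/78111.07 = 1.172858
Link Mar 2008→Apr 2008:
ΣP(Apr 2008)Q(Mar 2008) = 84.91×2 + 2503.87×7 + 9593.10×9 = 169.82 + 17527.09 + 86337.9 = 104034.81
ΣP(Mar 2008)Q(Mar 2008) = 97.83×2 + 2906.48×7 + 7896.91×9 = 195.66 + 20345.36 + 71072.19 = 91613.21
link = 104034.81/91613.21 = 1.135587
Chained index = 100 × 0.980930 × 1.172858 × 1.135587 = 130.6484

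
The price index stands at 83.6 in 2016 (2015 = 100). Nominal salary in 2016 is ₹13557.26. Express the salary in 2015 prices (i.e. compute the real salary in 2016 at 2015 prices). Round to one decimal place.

16216.8

Real = Nominal ÷ (Index/100) = 13557.26 ÷ (83.6/100)
     = 13557.26 ÷ 0.836 = 16216.8182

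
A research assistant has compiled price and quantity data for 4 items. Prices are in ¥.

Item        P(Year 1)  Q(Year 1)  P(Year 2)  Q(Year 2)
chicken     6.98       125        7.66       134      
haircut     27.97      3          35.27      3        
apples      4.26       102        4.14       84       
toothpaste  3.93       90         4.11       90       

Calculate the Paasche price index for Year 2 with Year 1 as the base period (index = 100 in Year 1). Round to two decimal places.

Paasche price index uses current-period quantities as weights.
ΣP(Year 2)·Q(Year 2) = 7.66×134 + 35.27×3 + 4.14×84 + 4.11×90 = 1026.44 + 105.81 + 347.76 + 369.9 = 1849.91
ΣP(Year 1)·Q(Year 2) = 6.98×134 + 27.97×3 + 4.26×84 + 3.93×90 = 935.32 + 83.91 + 357.84 + 353.7 = 1730.77
Index = 1849.91 / 1730.77 × 100 = 106.8836

106.88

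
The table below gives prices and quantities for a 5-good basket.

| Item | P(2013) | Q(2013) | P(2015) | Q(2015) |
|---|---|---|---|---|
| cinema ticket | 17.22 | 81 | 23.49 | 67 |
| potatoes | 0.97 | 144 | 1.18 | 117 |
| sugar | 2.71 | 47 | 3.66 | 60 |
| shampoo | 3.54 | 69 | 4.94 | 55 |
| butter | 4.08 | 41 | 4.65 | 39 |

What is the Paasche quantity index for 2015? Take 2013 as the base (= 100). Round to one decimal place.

Paasche quantity index uses current-period prices as weights.
ΣP(2015)·Q(2015) = 23.49×67 + 1.18×117 + 3.66×60 + 4.94×55 + 4.65×39 = 1573.83 + 138.06 + 219.6 + 271.7 + 181.35 = 2384.54
ΣP(2015)·Q(2013) = 23.49×81 + 1.18×144 + 3.66×47 + 4.94×69 + 4.65×41 = 1902.69 + 169.92 + 172.02 + 340.86 + 190.65 = 2776.14
Index = 2384.54 / 2776.14 × 100 = 85.8941

85.9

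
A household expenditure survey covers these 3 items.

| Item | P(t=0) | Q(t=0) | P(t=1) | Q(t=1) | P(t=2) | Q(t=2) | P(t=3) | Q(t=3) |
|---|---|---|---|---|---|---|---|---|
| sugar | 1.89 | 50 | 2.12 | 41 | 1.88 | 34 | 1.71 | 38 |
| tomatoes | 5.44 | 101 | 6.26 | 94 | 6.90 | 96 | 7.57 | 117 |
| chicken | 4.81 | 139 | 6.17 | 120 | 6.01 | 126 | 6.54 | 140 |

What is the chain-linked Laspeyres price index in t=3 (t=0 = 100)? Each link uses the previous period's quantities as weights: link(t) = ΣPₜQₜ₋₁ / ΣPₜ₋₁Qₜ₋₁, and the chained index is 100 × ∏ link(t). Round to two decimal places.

Link t=0→t=1:
ΣP(t=1)Q(t=0) = 2.12×50 + 6.26×101 + 6.17×139 = 106 + 632.26 + 857.63 = 1595.89
ΣP(t=0)Q(t=0) = 1.89×50 + 5.44×101 + 4.81×139 = 94.5 + 549.44 + 668.59 = 1312.53
link = 1595.89/1312.53 = 1.215888
Link t=1→t=2:
ΣP(t=2)Q(t=1) = 1.88×41 + 6.90×94 + 6.01×120 = 77.08 + 648.6 + 721.2 = 1446.88
ΣP(t=1)Q(t=1) = 2.12×41 + 6.26×94 + 6.17×120 = 86.92 + 588.44 + 740.4 = 1415.76
link = 1446.88/1415.76 = 1.021981
Link t=2→t=3:
ΣP(t=3)Q(t=2) = 1.71×34 + 7.57×96 + 6.54×126 = 58.14 + 726.72 + 824.04 = 1608.9
ΣP(t=2)Q(t=2) = 1.88×34 + 6.90×96 + 6.01×126 = 63.92 + 662.4 + 757.26 = 1483.58
link = 1608.9/1483.58 = 1.084471
Chained index = 100 × 1.215888 × 1.021981 × 1.084471 = 134.7580

134.76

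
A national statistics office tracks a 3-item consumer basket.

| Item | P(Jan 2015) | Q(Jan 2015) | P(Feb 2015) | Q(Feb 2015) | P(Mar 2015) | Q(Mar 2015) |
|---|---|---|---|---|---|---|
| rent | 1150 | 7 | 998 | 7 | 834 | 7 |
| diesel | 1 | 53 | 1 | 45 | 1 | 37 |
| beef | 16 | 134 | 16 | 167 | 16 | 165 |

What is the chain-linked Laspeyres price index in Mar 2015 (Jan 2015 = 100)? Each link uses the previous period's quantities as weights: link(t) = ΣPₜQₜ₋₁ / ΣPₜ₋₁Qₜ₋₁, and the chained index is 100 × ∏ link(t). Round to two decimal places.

79.01

Link Jan 2015→Feb 2015:
ΣP(Feb 2015)Q(Jan 2015) = 998×7 + 1×53 + 16×134 = 6986 + 53 + 2144 = 9183
ΣP(Jan 2015)Q(Jan 2015) = 1150×7 + 1×53 + 16×134 = 8050 + 53 + 2144 = 10247
link = 9183/10247 = 0.896165
Link Feb 2015→Mar 2015:
ΣP(Mar 2015)Q(Feb 2015) = 834×7 + 1×45 + 16×167 = 5838 + 45 + 2672 = 8555
ΣP(Feb 2015)Q(Feb 2015) = 998×7 + 1×45 + 16×167 = 6986 + 45 + 2672 = 9703
link = 8555/9703 = 0.881686
Chained index = 100 × 0.896165 × 0.881686 = 79.0136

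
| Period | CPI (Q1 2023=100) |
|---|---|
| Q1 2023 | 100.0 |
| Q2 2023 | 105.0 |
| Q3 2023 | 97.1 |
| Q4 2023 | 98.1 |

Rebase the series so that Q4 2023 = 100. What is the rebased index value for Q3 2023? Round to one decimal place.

99.0

Rebased(Q3 2023) = 97.1 / 98.1 × 100 = 98.9806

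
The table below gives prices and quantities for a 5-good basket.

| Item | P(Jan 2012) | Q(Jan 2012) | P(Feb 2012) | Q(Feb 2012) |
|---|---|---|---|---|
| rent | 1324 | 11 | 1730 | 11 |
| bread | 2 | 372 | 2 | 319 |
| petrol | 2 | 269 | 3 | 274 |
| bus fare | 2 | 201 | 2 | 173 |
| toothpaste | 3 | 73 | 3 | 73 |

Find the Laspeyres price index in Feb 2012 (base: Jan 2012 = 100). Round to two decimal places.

Laspeyres price index uses base-period quantities as weights.
ΣP(Feb 2012)·Q(Jan 2012) = 1730×11 + 2×372 + 3×269 + 2×201 + 3×73 = 19030 + 744 + 807 + 402 + 219 = 21202
ΣP(Jan 2012)·Q(Jan 2012) = 1324×11 + 2×372 + 2×269 + 2×201 + 3×73 = 14564 + 744 + 538 + 402 + 219 = 16467
Index = 21202 / 16467 × 100 = 128.7545

128.75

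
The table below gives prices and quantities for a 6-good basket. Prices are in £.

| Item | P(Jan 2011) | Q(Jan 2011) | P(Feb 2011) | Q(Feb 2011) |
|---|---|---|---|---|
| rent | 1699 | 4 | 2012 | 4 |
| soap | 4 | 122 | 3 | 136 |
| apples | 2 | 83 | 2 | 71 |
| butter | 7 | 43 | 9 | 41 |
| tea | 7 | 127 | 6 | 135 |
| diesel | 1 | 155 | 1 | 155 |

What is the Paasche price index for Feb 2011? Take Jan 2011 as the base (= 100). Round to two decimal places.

Paasche price index uses current-period quantities as weights.
ΣP(Feb 2011)·Q(Feb 2011) = 2012×4 + 3×136 + 2×71 + 9×41 + 6×135 + 1×155 = 8048 + 408 + 142 + 369 + 810 + 155 = 9932
ΣP(Jan 2011)·Q(Feb 2011) = 1699×4 + 4×136 + 2×71 + 7×41 + 7×135 + 1×155 = 6796 + 544 + 142 + 287 + 945 + 155 = 8869
Index = 9932 / 8869 × 100 = 111.9856

111.99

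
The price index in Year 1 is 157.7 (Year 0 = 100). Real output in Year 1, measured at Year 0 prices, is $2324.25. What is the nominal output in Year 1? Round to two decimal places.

3665.34

Nominal = Real × (Index/100) = 2324.25 × (157.7/100)
        = 2324.25 × 1.577 = 3665.3422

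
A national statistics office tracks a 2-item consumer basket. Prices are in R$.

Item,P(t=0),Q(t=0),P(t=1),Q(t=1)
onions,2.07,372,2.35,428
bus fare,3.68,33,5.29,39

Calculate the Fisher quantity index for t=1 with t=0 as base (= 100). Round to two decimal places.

115.53

Laspeyres component (base-period weights):
ΣP(t=0)Q(t=1) = 2.07×428 + 3.68×39 = 885.96 + 143.52 = 1029.48
ΣP(t=0)Q(t=0) = 2.07×372 + 3.68×33 = 770.04 + 121.44 = 891.48
L = 1029.48 / 891.48 × 100 = 115.4799
Paasche component (current-period weights):
ΣP(t=1)Q(t=1) = 2.35×428 + 5.29×39 = 1005.8 + 206.31 = 1212.11
ΣP(t=1)Q(t=0) = 2.35×372 + 5.29×33 = 874.2 + 174.57 = 1048.77
P = 1212.11 / 1048.77 × 100 = 115.5744
Fisher = √(L × P) = √(115.4799 × 115.5744) = 115.5271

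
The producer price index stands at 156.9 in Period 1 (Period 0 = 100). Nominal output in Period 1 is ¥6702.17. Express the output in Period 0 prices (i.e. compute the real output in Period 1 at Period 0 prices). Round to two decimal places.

4271.62

Real = Nominal ÷ (Index/100) = 6702.17 ÷ (156.9/100)
     = 6702.17 ÷ 1.569 = 4271.6189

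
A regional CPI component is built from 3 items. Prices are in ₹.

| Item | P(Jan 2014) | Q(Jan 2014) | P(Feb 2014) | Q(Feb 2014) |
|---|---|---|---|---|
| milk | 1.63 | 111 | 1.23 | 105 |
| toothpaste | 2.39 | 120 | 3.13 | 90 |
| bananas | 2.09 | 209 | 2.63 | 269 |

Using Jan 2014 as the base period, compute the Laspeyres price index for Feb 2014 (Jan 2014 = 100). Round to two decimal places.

Laspeyres price index uses base-period quantities as weights.
ΣP(Feb 2014)·Q(Jan 2014) = 1.23×111 + 3.13×120 + 2.63×209 = 136.53 + 375.6 + 549.67 = 1061.8
ΣP(Jan 2014)·Q(Jan 2014) = 1.63×111 + 2.39×120 + 2.09×209 = 180.93 + 286.8 + 436.81 = 904.54
Index = 1061.8 / 904.54 × 100 = 117.3856

117.39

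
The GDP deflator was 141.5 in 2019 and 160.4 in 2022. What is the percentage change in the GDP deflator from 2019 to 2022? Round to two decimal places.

13.36%

Change = (160.4 − 141.5) / 141.5 × 100
       = 18.9 / 141.5 × 100 = 13.3569%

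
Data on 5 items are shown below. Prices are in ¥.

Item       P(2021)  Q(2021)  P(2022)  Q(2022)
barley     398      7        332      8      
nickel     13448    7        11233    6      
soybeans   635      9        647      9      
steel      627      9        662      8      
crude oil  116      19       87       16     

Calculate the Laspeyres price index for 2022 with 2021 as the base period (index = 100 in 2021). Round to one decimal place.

85.4

Laspeyres price index uses base-period quantities as weights.
ΣP(2022)·Q(2021) = 332×7 + 11233×7 + 647×9 + 662×9 + 87×19 = 2324 + 78631 + 5823 + 5958 + 1653 = 94389
ΣP(2021)·Q(2021) = 398×7 + 13448×7 + 635×9 + 627×9 + 116×19 = 2786 + 94136 + 5715 + 5643 + 2204 = 110484
Index = 94389 / 110484 × 100 = 85.4323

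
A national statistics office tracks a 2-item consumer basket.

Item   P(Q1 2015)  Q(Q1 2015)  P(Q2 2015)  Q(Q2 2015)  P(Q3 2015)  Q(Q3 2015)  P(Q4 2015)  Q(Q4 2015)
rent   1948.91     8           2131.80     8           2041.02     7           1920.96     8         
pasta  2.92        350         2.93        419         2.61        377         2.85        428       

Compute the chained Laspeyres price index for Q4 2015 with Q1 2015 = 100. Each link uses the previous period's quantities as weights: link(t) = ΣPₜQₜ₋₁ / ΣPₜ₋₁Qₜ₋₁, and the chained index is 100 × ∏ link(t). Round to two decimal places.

Link Q1 2015→Q2 2015:
ΣP(Q2 2015)Q(Q1 2015) = 2131.80×8 + 2.93×350 = 17054.4 + 1025.5 = 18079.9
ΣP(Q1 2015)Q(Q1 2015) = 1948.91×8 + 2.92×350 = 15591.28 + 1022 = 16613.28
link = 18079.9/16613.28 = 1.088280
Link Q2 2015→Q3 2015:
ΣP(Q3 2015)Q(Q2 2015) = 2041.02×8 + 2.61×419 = 16328.16 + 1093.59 = 17421.75
ΣP(Q2 2015)Q(Q2 2015) = 2131.80×8 + 2.93×419 = 17054.4 + 1227.67 = 18282.07
link = 17421.75/18282.07 = 0.952942
Link Q3 2015→Q4 2015:
ΣP(Q4 2015)Q(Q3 2015) = 1920.96×7 + 2.85×377 = 13446.72 + 1074.45 = 14521.17
ΣP(Q3 2015)Q(Q3 2015) = 2041.02×7 + 2.61×377 = 14287.14 + 983.97 = 15271.11
link = 14521.17/15271.11 = 0.950892
Chained index = 100 × 1.088280 × 0.952942 × 0.950892 = 98.6139

98.61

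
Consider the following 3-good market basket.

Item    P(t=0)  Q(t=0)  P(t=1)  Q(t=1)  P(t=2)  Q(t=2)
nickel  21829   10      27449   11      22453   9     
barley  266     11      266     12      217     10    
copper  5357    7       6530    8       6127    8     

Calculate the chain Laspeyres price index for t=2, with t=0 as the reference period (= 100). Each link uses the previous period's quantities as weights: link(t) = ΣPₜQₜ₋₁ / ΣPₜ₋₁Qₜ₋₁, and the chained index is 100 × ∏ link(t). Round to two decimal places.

104.36

Link t=0→t=1:
ΣP(t=1)Q(t=0) = 27449×10 + 266×11 + 6530×7 = 274490 + 2926 + 45710 = 323126
ΣP(t=0)Q(t=0) = 21829×10 + 266×11 + 5357×7 = 218290 + 2926 + 37499 = 258715
link = 323126/258715 = 1.248965
Link t=1→t=2:
ΣP(t=2)Q(t=1) = 22453×11 + 217×12 + 6127×8 = 246983 + 2604 + 49016 = 298603
ΣP(t=1)Q(t=1) = 27449×11 + 266×12 + 6530×8 = 301939 + 3192 + 52240 = 357371
link = 298603/357371 = 0.835555
Chained index = 100 × 1.248965 × 0.835555 = 104.3579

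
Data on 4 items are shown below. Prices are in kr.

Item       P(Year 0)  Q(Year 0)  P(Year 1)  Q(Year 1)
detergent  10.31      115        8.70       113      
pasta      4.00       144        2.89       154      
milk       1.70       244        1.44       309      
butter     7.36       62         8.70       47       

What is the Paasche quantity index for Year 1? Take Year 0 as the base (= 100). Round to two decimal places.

98.90

Paasche quantity index uses current-period prices as weights.
ΣP(Year 1)·Q(Year 1) = 8.70×113 + 2.89×154 + 1.44×309 + 8.70×47 = 983.1 + 445.06 + 444.96 + 408.9 = 2282.02
ΣP(Year 1)·Q(Year 0) = 8.70×115 + 2.89×144 + 1.44×244 + 8.70×62 = 1000.5 + 416.16 + 351.36 + 539.4 = 2307.42
Index = 2282.02 / 2307.42 × 100 = 98.8992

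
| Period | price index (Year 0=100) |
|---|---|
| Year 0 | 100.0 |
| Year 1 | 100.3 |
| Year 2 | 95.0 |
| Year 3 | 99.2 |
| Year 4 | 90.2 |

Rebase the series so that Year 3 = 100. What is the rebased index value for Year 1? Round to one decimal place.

Rebased(Year 1) = 100.3 / 99.2 × 100 = 101.1089

101.1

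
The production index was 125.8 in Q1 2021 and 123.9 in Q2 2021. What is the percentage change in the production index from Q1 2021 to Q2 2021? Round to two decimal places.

Change = (123.9 − 125.8) / 125.8 × 100
       = -1.9 / 125.8 × 100 = -1.5103%

-1.51%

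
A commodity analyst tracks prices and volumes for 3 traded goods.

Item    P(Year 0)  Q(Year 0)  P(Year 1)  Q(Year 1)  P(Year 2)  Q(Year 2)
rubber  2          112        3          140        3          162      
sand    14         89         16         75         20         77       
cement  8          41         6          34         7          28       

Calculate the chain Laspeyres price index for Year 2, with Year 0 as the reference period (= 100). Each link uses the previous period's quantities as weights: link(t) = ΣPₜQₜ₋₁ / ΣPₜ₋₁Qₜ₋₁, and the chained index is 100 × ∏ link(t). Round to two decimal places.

Link Year 0→Year 1:
ΣP(Year 1)Q(Year 0) = 3×112 + 16×89 + 6×41 = 336 + 1424 + 246 = 2006
ΣP(Year 0)Q(Year 0) = 2×112 + 14×89 + 8×41 = 224 + 1246 + 328 = 1798
link = 2006/1798 = 1.115684
Link Year 1→Year 2:
ΣP(Year 2)Q(Year 1) = 3×140 + 20×75 + 7×34 = 420 + 1500 + 238 = 2158
ΣP(Year 1)Q(Year 1) = 3×140 + 16×75 + 6×34 = 420 + 1200 + 204 = 1824
link = 2158/1824 = 1.183114
Chained index = 100 × 1.115684 × 1.183114 = 131.9982

132.00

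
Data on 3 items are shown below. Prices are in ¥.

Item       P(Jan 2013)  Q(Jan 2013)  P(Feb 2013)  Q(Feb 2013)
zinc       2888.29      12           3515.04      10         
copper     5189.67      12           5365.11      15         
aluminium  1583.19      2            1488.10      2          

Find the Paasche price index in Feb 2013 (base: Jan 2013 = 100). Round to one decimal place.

107.9

Paasche price index uses current-period quantities as weights.
ΣP(Feb 2013)·Q(Feb 2013) = 3515.04×10 + 5365.11×15 + 1488.10×2 = 35150.4 + 80476.65 + 2976.2 = 118603.25
ΣP(Jan 2013)·Q(Feb 2013) = 2888.29×10 + 5189.67×15 + 1583.19×2 = 28882.9 + 77845.05 + 3166.38 = 109894.33
Index = 118603.25 / 109894.33 × 100 = 107.9248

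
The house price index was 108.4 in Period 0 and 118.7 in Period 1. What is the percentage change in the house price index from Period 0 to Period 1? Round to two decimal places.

Change = (118.7 − 108.4) / 108.4 × 100
       = 10.3 / 108.4 × 100 = 9.5018%

9.50%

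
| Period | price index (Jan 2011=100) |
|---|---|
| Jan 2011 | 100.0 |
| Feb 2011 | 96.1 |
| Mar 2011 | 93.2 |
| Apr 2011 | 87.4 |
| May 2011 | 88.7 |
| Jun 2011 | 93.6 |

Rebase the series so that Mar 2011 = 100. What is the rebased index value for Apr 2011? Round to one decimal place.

Rebased(Apr 2011) = 87.4 / 93.2 × 100 = 93.7768

93.8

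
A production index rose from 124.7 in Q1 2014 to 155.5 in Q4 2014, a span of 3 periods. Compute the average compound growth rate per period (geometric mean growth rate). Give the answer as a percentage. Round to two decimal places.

7.64%

Growth factor = (155.5/124.7)^(1/3) = (1.246993)^(1/3) = 1.076353
Growth rate = 1.076353 − 1 = 0.076353 = 7.6353%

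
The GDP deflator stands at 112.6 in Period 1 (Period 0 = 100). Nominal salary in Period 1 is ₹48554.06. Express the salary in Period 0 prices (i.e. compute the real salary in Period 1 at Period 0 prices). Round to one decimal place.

43120.8

Real = Nominal ÷ (Index/100) = 48554.06 ÷ (112.6/100)
     = 48554.06 ÷ 1.126 = 43120.8348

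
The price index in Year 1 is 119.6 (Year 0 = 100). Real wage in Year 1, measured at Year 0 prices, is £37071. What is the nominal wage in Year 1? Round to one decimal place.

Nominal = Real × (Index/100) = 37071 × (119.6/100)
        = 37071 × 1.196 = 44336.9160

44336.9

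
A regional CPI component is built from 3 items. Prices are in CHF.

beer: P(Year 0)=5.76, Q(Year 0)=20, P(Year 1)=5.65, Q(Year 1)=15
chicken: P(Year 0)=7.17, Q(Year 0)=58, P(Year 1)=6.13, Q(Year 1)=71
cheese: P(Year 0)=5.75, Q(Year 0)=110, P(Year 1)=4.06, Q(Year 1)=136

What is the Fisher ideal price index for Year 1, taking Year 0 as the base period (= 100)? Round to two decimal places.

78.24

Laspeyres component (base-period weights):
ΣP(Year 1)Q(Year 0) = 5.65×20 + 6.13×58 + 4.06×110 = 113 + 355.54 + 446.6 = 915.14
ΣP(Year 0)Q(Year 0) = 5.76×20 + 7.17×58 + 5.75×110 = 115.2 + 415.86 + 632.5 = 1163.56
L = 915.14 / 1163.56 × 100 = 78.6500
Paasche component (current-period weights):
ΣP(Year 1)Q(Year 1) = 5.65×15 + 6.13×71 + 4.06×136 = 84.75 + 435.23 + 552.16 = 1072.14
ΣP(Year 0)Q(Year 1) = 5.76×15 + 7.17×71 + 5.75×136 = 86.4 + 509.07 + 782 = 1377.47
P = 1072.14 / 1377.47 × 100 = 77.8340
Fisher = √(L × P) = √(78.6500 × 77.8340) = 78.2409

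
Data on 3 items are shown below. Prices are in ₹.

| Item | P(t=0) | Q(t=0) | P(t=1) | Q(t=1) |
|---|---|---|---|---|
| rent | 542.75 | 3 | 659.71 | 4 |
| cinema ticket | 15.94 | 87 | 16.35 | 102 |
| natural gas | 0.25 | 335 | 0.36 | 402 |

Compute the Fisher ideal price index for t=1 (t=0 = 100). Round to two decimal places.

Laspeyres component (base-period weights):
ΣP(t=1)Q(t=0) = 659.71×3 + 16.35×87 + 0.36×335 = 1979.13 + 1422.45 + 120.6 = 3522.18
ΣP(t=0)Q(t=0) = 542.75×3 + 15.94×87 + 0.25×335 = 1628.25 + 1386.78 + 83.75 = 3098.78
L = 3522.18 / 3098.78 × 100 = 113.6634
Paasche component (current-period weights):
ΣP(t=1)Q(t=1) = 659.71×4 + 16.35×102 + 0.36×402 = 2638.84 + 1667.7 + 144.72 = 4451.26
ΣP(t=0)Q(t=1) = 542.75×4 + 15.94×102 + 0.25×402 = 2171 + 1625.88 + 100.5 = 3897.38
P = 4451.26 / 3897.38 × 100 = 114.2116
Fisher = √(L × P) = √(113.6634 × 114.2116) = 113.9372

113.94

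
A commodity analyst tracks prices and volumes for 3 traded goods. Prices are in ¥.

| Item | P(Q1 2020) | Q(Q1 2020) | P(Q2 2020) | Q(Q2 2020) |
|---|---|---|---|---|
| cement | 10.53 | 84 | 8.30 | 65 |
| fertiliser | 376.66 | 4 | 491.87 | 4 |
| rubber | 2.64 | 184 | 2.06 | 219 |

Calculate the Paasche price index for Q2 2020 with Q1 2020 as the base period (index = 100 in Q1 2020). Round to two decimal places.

106.82

Paasche price index uses current-period quantities as weights.
ΣP(Q2 2020)·Q(Q2 2020) = 8.30×65 + 491.87×4 + 2.06×219 = 539.5 + 1967.48 + 451.14 = 2958.12
ΣP(Q1 2020)·Q(Q2 2020) = 10.53×65 + 376.66×4 + 2.64×219 = 684.45 + 1506.64 + 578.16 = 2769.25
Index = 2958.12 / 2769.25 × 100 = 106.8203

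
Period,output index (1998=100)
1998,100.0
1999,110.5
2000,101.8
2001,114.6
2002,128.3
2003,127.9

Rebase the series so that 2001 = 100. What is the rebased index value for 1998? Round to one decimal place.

Rebased(1998) = 100.0 / 114.6 × 100 = 87.2600

87.3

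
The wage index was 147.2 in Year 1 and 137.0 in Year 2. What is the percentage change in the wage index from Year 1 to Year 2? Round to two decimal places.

-6.93%

Change = (137.0 − 147.2) / 147.2 × 100
       = -10.2 / 147.2 × 100 = -6.9293%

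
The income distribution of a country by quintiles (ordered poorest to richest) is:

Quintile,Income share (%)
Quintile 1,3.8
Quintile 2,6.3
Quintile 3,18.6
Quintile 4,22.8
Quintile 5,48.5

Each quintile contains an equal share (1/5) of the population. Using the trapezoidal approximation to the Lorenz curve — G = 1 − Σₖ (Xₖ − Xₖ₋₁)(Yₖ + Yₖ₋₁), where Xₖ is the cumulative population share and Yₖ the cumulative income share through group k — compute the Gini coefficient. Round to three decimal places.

Cumulative income shares Yₖ: 0.0380, 0.1010, 0.2870, 0.5150, 1.0000
Σ (Xₖ−Xₖ₋₁)(Yₖ+Yₖ₋₁) = (1/5)(0.0380+0.0000) + (1/5)(0.1010+0.0380) + (1/5)(0.2870+0.1010) + (1/5)(0.5150+0.2870) + (1/5)(1.0000+0.5150)
  = 0.0076 + 0.0278 + 0.0776 + 0.1604 + 0.3030 = 0.5764
G = 1 − 0.5764 = 0.4236

0.424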